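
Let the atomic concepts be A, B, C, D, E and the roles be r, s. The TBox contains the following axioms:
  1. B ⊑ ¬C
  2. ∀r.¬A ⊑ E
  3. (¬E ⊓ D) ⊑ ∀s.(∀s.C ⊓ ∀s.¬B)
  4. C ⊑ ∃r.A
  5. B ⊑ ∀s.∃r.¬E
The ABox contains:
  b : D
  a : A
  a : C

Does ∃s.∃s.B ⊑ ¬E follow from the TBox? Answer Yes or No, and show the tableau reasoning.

1. ∃s.∃s.B ⊑ ¬E  ⇔  (∃s.∃s.B ⊓ E) unsat w.r.t. T
   open: L(x₀) ⊇ {E, ¬B, ¬C, ∃s.∃s.B} (+ ∃-successors)
2. Hence ∃s.∃s.B ⊑ ¬E: not entailed.

No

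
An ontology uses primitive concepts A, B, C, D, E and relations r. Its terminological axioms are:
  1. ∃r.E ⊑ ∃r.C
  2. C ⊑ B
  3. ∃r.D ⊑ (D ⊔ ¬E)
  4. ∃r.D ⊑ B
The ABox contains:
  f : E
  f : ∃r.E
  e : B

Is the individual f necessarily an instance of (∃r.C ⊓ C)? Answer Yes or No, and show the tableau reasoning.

1. f : (∃r.C ⊓ C)?  L(f) = {E, ∃r.E} ∪ {(∀r.¬C ⊔ ¬C)}
   apply at f: ∃r.E⊑∃r.C
   open: L(f) ⊇ {E, ¬C, ∀r.¬D, ∃r.C, ∃r.E} (+ ∃-successors) — f ∉ (∃r.C ⊓ C) possible
2. Hence f : (∃r.C ⊓ C): not entailed.

No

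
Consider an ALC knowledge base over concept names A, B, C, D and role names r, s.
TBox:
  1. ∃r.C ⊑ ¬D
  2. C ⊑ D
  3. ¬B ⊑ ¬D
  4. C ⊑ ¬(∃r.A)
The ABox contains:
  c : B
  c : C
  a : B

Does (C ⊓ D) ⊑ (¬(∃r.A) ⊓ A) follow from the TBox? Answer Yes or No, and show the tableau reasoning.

No

1. (C ⊓ D) ⊑ (¬(∃r.A) ⊓ A)  ⇔  ((C ⊓ D) ⊓ (∃r.A ⊔ ¬A)) unsat w.r.t. T
   apply at x₀: C⊑¬(∃r.A)
   open: L(x₀) ⊇ {B, C, D, ¬A, ∀r.¬A, …}
2. Hence (C ⊓ D) ⊑ (¬(∃r.A) ⊓ A): not entailed.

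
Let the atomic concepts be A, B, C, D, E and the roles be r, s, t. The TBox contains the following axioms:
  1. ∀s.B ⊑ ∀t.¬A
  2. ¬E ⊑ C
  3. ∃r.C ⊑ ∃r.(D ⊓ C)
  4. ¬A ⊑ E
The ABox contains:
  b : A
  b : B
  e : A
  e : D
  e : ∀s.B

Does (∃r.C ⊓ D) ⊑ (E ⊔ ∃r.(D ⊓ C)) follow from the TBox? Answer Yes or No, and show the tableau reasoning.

1. (∃r.C ⊓ D) ⊑ (E ⊔ ∃r.(D ⊓ C))  ⇔  ((∃r.C ⊓ D) ⊓ (¬E ⊓ ∀r.(¬D ⊔ ¬C))) unsat w.r.t. T
   all branches close; clash {E, ¬E} at x₀
2. Hence (∃r.C ⊓ D) ⊑ (E ⊔ ∃r.(D ⊓ C)): entailed.

Yes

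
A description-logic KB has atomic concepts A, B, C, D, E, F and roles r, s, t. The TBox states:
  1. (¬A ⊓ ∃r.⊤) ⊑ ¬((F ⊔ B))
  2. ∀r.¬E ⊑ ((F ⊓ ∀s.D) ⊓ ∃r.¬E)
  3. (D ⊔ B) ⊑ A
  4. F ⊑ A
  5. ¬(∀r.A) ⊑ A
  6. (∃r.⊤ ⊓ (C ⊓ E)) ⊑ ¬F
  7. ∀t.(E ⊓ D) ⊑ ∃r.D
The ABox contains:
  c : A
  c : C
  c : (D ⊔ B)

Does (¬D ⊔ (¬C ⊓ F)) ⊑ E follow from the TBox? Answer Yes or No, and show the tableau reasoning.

No

1. (¬D ⊔ (¬C ⊓ F)) ⊑ E  ⇔  ((¬D ⊔ (¬C ⊓ F)) ⊓ ¬E) unsat w.r.t. T
   open: L(x₀) ⊇ {A, ¬D, ¬E, ¬F, ∀r.A, …} (+ ∃-successors)
2. Hence (¬D ⊔ (¬C ⊓ F)) ⊑ E: not entailed.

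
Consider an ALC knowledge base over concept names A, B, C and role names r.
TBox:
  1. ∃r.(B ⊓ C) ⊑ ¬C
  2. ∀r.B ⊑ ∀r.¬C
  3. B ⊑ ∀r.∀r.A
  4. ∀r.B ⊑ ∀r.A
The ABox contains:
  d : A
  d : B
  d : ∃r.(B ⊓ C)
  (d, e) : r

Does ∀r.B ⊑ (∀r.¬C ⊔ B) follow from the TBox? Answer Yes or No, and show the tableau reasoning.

Yes

1. ∀r.B ⊑ (∀r.¬C ⊔ B)  ⇔  (∀r.B ⊓ (∃r.C ⊓ ¬B)) unsat w.r.t. T
   all branches close; clash {C, ¬C} at an ∃-successor
2. Hence ∀r.B ⊑ (∀r.¬C ⊔ B): entailed.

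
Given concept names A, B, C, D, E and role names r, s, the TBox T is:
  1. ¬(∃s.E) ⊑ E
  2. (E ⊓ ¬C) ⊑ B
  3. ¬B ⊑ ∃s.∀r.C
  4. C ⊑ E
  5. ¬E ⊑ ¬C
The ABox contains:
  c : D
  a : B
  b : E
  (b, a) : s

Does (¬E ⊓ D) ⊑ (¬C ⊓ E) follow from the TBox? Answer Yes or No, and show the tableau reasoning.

1. (¬E ⊓ D) ⊑ (¬C ⊓ E)  ⇔  ((¬E ⊓ D) ⊓ (C ⊔ ¬E)) unsat w.r.t. T
   apply at x₀: ¬E⊑¬C
   open: L(x₀) ⊇ {B, D, ¬C, ¬E, ∃s.E} (+ ∃-successors)
2. Hence (¬E ⊓ D) ⊑ (¬C ⊓ E): not entailed.

No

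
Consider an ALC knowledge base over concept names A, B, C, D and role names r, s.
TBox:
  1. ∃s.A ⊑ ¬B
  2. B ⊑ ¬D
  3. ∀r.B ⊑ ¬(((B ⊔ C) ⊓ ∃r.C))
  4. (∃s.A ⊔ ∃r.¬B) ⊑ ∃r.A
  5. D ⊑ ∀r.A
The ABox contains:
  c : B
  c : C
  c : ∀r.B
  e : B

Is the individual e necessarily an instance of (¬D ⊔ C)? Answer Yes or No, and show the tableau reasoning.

Yes

1. e : (¬D ⊔ C)?  L(e) = {B} ∪ {(D ⊓ ¬C)}
   clash {D, ¬D} at e — e ∈ (¬D ⊔ C)
2. Hence e : (¬D ⊔ C): entailed.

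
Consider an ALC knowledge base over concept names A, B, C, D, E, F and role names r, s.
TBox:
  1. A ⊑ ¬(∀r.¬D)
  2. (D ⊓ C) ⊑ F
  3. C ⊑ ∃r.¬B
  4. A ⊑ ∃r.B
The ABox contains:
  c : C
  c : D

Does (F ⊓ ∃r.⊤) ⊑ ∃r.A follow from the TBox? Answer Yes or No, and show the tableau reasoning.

1. (F ⊓ ∃r.⊤) ⊑ ∃r.A  ⇔  ((F ⊓ ∃r.⊤) ⊓ ∀r.¬A) unsat w.r.t. T
   open: L(x₀) ⊇ {F, ¬A, ¬C, ∀r.¬A, ∃r.⊤} (+ ∃-successors)
2. Hence (F ⊓ ∃r.⊤) ⊑ ∃r.A: not entailed.

No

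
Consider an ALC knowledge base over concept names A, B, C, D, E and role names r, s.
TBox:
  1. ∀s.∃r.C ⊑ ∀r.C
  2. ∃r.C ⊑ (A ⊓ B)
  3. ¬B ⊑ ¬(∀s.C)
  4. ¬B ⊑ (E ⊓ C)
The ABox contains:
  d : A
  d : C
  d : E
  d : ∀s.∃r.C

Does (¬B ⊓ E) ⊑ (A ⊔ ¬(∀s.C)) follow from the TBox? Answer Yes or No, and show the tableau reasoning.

1. (¬B ⊓ E) ⊑ (A ⊔ ¬(∀s.C))  ⇔  ((¬B ⊓ E) ⊓ (¬A ⊓ ∀s.C)) unsat w.r.t. T
   all branches close; clash {A, ¬A} at x₀
2. Hence (¬B ⊓ E) ⊑ (A ⊔ ¬(∀s.C)): entailed.

Yes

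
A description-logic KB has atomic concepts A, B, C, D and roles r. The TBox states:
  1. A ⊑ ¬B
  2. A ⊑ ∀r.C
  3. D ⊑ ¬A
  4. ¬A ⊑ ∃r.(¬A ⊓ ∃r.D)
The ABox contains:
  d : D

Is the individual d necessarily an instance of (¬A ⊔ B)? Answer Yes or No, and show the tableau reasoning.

Yes

1. d : (¬A ⊔ B)?  L(d) = {D} ∪ {(A ⊓ ¬B)}
   clash {A, ¬A} at d — d ∈ (¬A ⊔ B)
2. Hence d : (¬A ⊔ B): entailed.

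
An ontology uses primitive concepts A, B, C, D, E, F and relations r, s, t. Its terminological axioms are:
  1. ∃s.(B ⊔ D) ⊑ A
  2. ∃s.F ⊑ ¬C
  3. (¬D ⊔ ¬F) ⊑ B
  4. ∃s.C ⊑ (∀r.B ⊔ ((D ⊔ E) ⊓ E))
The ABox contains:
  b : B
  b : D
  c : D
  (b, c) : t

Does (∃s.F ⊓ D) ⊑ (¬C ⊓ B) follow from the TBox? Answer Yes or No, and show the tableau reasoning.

1. (∃s.F ⊓ D) ⊑ (¬C ⊓ B)  ⇔  ((∃s.F ⊓ D) ⊓ (C ⊔ ¬B)) unsat w.r.t. T
   apply at x₀: ∃s.F⊑¬C
   open: L(x₀) ⊇ {A, D, F, ¬B, ¬C, …} (+ ∃-successors)
2. Hence (∃s.F ⊓ D) ⊑ (¬C ⊓ B): not entailed.

No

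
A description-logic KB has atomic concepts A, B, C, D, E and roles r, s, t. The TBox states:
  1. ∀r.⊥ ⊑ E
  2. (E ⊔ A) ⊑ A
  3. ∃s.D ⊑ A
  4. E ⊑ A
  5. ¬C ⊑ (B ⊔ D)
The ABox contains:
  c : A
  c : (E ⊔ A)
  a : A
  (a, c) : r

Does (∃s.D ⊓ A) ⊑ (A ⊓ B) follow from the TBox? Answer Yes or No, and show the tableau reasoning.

No

1. (∃s.D ⊓ A) ⊑ (A ⊓ B)  ⇔  ((∃s.D ⊓ A) ⊓ (¬A ⊔ ¬B)) unsat w.r.t. T
   open: L(x₀) ⊇ {A, C, ¬B, ∃r.⊤, ∃s.D} (+ ∃-successors)
2. Hence (∃s.D ⊓ A) ⊑ (A ⊓ B): not entailed.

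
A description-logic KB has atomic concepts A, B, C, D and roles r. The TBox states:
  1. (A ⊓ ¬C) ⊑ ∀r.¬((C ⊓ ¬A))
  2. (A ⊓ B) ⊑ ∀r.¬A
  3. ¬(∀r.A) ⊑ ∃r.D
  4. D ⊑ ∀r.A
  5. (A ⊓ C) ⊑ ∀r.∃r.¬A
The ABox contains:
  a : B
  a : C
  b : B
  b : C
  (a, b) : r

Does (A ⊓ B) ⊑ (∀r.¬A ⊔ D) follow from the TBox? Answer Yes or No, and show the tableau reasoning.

1. (A ⊓ B) ⊑ (∀r.¬A ⊔ D)  ⇔  ((A ⊓ B) ⊓ (∃r.A ⊓ ¬D)) unsat w.r.t. T
   all branches close; clash {A, ¬A} at an ∃-successor
2. Hence (A ⊓ B) ⊑ (∀r.¬A ⊔ D): entailed.

Yes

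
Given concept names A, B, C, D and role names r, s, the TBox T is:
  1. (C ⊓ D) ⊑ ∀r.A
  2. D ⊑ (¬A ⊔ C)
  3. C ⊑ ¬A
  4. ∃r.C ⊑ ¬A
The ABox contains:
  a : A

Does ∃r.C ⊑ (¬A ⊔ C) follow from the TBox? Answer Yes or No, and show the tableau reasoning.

1. ∃r.C ⊑ (¬A ⊔ C)  ⇔  (∃r.C ⊓ (A ⊓ ¬C)) unsat w.r.t. T
   all branches close; clash {C, ¬C} at x₀
2. Hence ∃r.C ⊑ (¬A ⊔ C): entailed.

Yes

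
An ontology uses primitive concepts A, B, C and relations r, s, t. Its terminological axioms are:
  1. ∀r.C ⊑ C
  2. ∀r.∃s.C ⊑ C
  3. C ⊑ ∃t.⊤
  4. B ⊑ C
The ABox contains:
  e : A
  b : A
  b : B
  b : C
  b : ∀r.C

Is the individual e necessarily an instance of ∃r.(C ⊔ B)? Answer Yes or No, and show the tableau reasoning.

No

1. e : ∃r.(C ⊔ B)?  L(e) = {A} ∪ {∀r.(¬C ⊓ ¬B)}
   open: L(e) ⊇ {A, ¬B, ¬C, ∀r.(¬C ⊓ ¬B), ∃r.¬C, …} (+ ∃-successors) — e ∉ ∃r.(C ⊔ B) possible
2. Hence e : ∃r.(C ⊔ B): not entailed.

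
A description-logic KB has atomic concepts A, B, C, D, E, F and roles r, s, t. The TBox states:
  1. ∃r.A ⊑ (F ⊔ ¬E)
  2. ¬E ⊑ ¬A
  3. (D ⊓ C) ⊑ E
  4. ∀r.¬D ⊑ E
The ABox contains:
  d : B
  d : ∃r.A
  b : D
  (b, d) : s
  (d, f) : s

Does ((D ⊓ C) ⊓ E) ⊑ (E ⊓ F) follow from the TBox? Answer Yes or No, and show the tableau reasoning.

No

1. ((D ⊓ C) ⊓ E) ⊑ (E ⊓ F)  ⇔  (((D ⊓ C) ⊓ E) ⊓ (¬E ⊔ ¬F)) unsat w.r.t. T
   open: L(x₀) ⊇ {C, D, E, ¬F, ∀r.¬A}
2. Hence ((D ⊓ C) ⊓ E) ⊑ (E ⊓ F): not entailed.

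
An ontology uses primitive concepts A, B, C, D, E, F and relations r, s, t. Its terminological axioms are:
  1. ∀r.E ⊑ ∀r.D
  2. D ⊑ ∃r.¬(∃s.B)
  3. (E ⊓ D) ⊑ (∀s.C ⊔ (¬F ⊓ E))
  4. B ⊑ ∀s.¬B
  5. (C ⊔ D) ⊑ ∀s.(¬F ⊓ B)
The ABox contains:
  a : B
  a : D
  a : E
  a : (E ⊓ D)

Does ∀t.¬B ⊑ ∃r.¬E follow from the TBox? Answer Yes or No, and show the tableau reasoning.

1. ∀t.¬B ⊑ ∃r.¬E  ⇔  (∀t.¬B ⊓ ∀r.E) unsat w.r.t. T
   apply at x₀: ∀r.E⊑∀r.D
   open: L(x₀) ⊇ {¬B, ¬C, ¬D, ∀r.D, ∀r.E, …}
2. Hence ∀t.¬B ⊑ ∃r.¬E: not entailed.

No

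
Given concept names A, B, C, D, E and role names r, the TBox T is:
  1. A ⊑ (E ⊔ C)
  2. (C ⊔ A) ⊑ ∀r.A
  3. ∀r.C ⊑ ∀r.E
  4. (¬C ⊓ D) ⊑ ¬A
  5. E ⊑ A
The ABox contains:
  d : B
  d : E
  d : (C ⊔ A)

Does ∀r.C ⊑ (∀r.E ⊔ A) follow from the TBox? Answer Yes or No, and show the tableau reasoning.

1. ∀r.C ⊑ (∀r.E ⊔ A)  ⇔  (∀r.C ⊓ (∃r.¬E ⊓ ¬A)) unsat w.r.t. T
   all branches close; clash {A, ¬A} at x₀
2. Hence ∀r.C ⊑ (∀r.E ⊔ A): entailed.

Yes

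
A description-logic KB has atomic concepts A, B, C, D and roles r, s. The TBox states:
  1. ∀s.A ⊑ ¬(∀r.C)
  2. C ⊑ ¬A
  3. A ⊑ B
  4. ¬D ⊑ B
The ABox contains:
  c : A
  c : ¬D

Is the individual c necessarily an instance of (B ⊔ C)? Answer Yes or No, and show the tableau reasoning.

Yes

1. c : (B ⊔ C)?  L(c) = {A, ¬D} ∪ {(¬B ⊓ ¬C)}
   clash {B, ¬B} at c — c ∈ (B ⊔ C)
2. Hence c : (B ⊔ C): entailed.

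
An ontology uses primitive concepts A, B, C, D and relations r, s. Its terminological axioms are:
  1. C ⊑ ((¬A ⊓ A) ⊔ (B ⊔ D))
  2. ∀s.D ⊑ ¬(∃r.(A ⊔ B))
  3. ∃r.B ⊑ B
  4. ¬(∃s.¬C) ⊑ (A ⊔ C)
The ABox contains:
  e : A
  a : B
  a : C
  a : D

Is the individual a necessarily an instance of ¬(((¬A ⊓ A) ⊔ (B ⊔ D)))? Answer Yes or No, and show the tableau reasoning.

1. a : ¬(((¬A ⊓ A) ⊔ (B ⊔ D)))?  L(a) = {B, C, D} ∪ {((¬A ⊓ A) ⊔ (B ⊔ D))}
   open: L(a) ⊇ {B, C, D, ∃s.¬C, ∃s.¬D} (+ ∃-successors) — a ∉ ¬(((¬A ⊓ A) ⊔ (B ⊔ D))) possible
2. Hence a : ¬(((¬A ⊓ A) ⊔ (B ⊔ D))): not entailed.

No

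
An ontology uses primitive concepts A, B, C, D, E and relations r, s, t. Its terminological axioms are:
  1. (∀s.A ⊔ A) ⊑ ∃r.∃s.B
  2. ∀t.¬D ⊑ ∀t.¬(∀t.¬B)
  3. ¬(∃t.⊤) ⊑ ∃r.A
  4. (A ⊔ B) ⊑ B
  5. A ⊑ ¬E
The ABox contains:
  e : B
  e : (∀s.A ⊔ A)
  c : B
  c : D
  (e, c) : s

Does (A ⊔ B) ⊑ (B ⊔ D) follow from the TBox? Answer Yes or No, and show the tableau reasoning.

1. (A ⊔ B) ⊑ (B ⊔ D)  ⇔  ((A ⊔ B) ⊓ (¬B ⊓ ¬D)) unsat w.r.t. T
   all branches close; clash {B, ¬B} at x₀
2. Hence (A ⊔ B) ⊑ (B ⊔ D): entailed.

Yes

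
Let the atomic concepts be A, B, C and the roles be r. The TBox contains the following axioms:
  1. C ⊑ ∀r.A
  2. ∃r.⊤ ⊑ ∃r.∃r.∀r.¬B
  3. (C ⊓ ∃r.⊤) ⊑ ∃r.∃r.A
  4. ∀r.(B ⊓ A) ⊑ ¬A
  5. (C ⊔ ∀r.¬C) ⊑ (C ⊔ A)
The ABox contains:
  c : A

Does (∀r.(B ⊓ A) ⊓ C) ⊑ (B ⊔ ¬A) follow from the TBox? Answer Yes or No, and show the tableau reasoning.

Yes

1. (∀r.(B ⊓ A) ⊓ C) ⊑ (B ⊔ ¬A)  ⇔  ((∀r.(B ⊓ A) ⊓ C) ⊓ (¬B ⊓ A)) unsat w.r.t. T
   all branches close; clash {A, ¬A} at x₀
2. Hence (∀r.(B ⊓ A) ⊓ C) ⊑ (B ⊔ ¬A): entailed.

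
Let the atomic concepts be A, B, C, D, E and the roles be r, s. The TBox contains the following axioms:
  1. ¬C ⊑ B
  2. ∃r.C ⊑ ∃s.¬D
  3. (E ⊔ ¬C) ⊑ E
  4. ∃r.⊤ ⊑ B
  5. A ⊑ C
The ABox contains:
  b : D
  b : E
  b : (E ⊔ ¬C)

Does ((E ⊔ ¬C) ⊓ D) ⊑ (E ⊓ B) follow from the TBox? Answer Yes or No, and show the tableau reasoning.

1. ((E ⊔ ¬C) ⊓ D) ⊑ (E ⊓ B)  ⇔  (((E ⊔ ¬C) ⊓ D) ⊓ (¬E ⊔ ¬B)) unsat w.r.t. T
   apply at x₀: (E ⊔ ¬C)⊑E
   open: L(x₀) ⊇ {C, D, E, ¬B, ∀r.¬C, …}
2. Hence ((E ⊔ ¬C) ⊓ D) ⊑ (E ⊓ B): not entailed.

No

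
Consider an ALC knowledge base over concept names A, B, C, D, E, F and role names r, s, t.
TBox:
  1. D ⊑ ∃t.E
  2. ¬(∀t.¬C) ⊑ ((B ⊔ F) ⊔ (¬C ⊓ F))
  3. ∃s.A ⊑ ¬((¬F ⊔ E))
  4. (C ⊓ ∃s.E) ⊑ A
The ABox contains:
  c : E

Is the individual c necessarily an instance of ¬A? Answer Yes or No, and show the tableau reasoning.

1. c : ¬A?  L(c) = {E} ∪ {A}
   open: L(c) ⊇ {A, E, ¬D, ∀s.¬A, ∀t.¬C} — c ∉ ¬A possible
2. Hence c : ¬A: not entailed.

No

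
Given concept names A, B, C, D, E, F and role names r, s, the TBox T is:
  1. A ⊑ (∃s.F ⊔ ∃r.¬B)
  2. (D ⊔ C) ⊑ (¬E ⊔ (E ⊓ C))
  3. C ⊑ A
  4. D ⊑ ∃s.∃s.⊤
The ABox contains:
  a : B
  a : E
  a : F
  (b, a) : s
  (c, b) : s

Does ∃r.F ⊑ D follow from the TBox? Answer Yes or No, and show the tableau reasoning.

1. ∃r.F ⊑ D  ⇔  (∃r.F ⊓ ¬D) unsat w.r.t. T
   open: L(x₀) ⊇ {¬A, ¬C, ¬D, ∃r.F} (+ ∃-successors)
2. Hence ∃r.F ⊑ D: not entailed.

No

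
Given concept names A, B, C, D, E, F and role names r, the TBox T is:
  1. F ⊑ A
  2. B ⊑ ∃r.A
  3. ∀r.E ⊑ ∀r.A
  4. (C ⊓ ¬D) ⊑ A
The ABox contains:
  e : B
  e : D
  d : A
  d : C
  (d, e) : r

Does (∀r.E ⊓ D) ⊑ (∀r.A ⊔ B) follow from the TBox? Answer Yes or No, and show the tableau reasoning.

1. (∀r.E ⊓ D) ⊑ (∀r.A ⊔ B)  ⇔  ((∀r.E ⊓ D) ⊓ (∃r.¬A ⊓ ¬B)) unsat w.r.t. T
   all branches close; clash {A, ¬A} at an ∃-successor
2. Hence (∀r.E ⊓ D) ⊑ (∀r.A ⊔ B): entailed.

Yes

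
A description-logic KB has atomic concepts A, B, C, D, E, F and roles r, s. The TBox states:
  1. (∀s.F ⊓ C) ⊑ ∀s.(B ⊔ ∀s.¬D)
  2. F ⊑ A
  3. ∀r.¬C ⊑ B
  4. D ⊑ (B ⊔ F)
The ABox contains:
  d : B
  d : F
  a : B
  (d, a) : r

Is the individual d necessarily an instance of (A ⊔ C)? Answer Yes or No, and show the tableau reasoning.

Yes

1. d : (A ⊔ C)?  L(d) = {B, F} ∪ {(¬A ⊓ ¬C)}
   clash {A, ¬A} at d — d ∈ (A ⊔ C)
2. Hence d : (A ⊔ C): entailed.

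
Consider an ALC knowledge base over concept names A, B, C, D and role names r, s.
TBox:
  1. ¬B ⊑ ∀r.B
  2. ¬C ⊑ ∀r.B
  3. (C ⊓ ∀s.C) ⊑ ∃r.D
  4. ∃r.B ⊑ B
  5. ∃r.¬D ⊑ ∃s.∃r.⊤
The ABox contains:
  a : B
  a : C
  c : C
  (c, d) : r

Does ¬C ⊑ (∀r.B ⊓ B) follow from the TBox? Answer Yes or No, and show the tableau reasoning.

1. ¬C ⊑ (∀r.B ⊓ B)  ⇔  (¬C ⊓ (∃r.¬B ⊔ ¬B)) unsat w.r.t. T
   apply at x₀: ¬C⊑∀r.B
   open: L(x₀) ⊇ {¬B, ¬C, ∀r.B, ∀r.D, ∀r.¬B}
2. Hence ¬C ⊑ (∀r.B ⊓ B): not entailed.

No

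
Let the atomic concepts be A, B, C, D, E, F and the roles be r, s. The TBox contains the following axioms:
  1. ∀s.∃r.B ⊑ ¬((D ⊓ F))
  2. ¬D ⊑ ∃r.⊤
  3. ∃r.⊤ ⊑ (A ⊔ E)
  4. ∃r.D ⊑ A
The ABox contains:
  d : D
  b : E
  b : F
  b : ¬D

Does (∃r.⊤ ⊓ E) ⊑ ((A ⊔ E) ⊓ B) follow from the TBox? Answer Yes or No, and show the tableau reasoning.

No

1. (∃r.⊤ ⊓ E) ⊑ ((A ⊔ E) ⊓ B)  ⇔  ((∃r.⊤ ⊓ E) ⊓ ((¬A ⊓ ¬E) ⊔ ¬B)) unsat w.r.t. T
   apply at x₀: ∃r.⊤⊑(A ⊔ E)
   open: L(x₀) ⊇ {E, ¬B, ∀r.¬D, ∃r.⊤, ∃s.∀r.¬B} (+ ∃-successors)
2. Hence (∃r.⊤ ⊓ E) ⊑ ((A ⊔ E) ⊓ B): not entailed.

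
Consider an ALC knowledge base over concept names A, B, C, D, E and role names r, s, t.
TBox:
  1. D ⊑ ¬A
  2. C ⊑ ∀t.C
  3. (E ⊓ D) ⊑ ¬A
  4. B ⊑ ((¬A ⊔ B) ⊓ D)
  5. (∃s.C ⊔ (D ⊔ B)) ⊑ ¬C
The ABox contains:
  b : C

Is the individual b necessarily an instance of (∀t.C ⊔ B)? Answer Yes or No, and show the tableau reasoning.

1. b : (∀t.C ⊔ B)?  L(b) = {C} ∪ {(∃t.¬C ⊓ ¬B)}
   clash {C, ¬C} at b — b ∈ (∀t.C ⊔ B)
2. Hence b : (∀t.C ⊔ B): entailed.

Yes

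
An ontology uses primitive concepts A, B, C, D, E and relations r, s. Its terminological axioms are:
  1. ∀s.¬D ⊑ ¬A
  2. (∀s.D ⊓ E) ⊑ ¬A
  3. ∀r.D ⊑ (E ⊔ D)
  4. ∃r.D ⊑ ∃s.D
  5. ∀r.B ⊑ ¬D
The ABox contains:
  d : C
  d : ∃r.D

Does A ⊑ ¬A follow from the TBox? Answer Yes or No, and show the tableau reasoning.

No

1. A ⊑ ¬A  ⇔  (A ⊓ A) unsat w.r.t. T
   open: L(x₀) ⊇ {A, ∃r.¬B, ∃r.¬D, ∃s.D, ∃s.¬D} (+ ∃-successors)
2. Hence A ⊑ ¬A: not entailed.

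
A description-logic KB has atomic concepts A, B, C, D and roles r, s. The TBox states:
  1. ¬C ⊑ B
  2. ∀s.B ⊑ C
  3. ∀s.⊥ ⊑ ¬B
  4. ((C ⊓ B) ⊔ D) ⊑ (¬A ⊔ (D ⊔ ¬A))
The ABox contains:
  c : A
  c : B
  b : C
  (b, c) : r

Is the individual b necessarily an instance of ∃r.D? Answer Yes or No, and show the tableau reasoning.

No

1. b : ∃r.D?  L(b) = {C} ∪ {∀r.¬D}
   open: L(b) ⊇ {C, ¬B, ¬D, ∀r.¬D, ∃s.⊤} (+ ∃-successors) — b ∉ ∃r.D possible
2. Hence b : ∃r.D: not entailed.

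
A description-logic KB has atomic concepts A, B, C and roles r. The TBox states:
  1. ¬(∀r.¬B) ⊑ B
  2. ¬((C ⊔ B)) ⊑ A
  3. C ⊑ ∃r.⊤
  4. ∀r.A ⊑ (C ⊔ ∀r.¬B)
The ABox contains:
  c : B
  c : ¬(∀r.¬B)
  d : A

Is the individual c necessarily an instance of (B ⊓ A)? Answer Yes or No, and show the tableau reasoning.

1. c : (B ⊓ A)?  L(c) = {B, ¬(∀r.¬B)} ∪ {(¬B ⊔ ¬A)}
   open: L(c) ⊇ {B, ¬A, ¬C, ∃r.B, ∃r.¬A} (+ ∃-successors) — c ∉ (B ⊓ A) possible
2. Hence c : (B ⊓ A): not entailed.

No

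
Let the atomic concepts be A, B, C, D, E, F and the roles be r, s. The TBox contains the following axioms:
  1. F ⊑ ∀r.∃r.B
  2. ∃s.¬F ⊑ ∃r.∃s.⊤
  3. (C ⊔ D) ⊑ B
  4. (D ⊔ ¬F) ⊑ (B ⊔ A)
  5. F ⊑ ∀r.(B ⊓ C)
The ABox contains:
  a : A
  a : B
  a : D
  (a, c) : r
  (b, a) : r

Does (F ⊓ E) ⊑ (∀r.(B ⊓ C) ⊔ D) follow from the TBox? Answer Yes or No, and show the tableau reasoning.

Yes

1. (F ⊓ E) ⊑ (∀r.(B ⊓ C) ⊔ D)  ⇔  ((F ⊓ E) ⊓ (∃r.(¬B ⊔ ¬C) ⊓ ¬D)) unsat w.r.t. T
   all branches close; clash {C, ¬C} at an ∃-successor
2. Hence (F ⊓ E) ⊑ (∀r.(B ⊓ C) ⊔ D): entailed.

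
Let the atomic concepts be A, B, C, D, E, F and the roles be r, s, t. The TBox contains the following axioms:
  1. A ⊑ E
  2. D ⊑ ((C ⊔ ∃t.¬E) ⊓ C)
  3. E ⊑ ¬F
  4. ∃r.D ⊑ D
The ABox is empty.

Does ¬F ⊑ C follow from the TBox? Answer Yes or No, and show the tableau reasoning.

1. ¬F ⊑ C  ⇔  (¬F ⊓ ¬C) unsat w.r.t. T
   open: L(x₀) ⊇ {¬A, ¬C, ¬D, ¬F, ∀r.¬D}
2. Hence ¬F ⊑ C: not entailed.

No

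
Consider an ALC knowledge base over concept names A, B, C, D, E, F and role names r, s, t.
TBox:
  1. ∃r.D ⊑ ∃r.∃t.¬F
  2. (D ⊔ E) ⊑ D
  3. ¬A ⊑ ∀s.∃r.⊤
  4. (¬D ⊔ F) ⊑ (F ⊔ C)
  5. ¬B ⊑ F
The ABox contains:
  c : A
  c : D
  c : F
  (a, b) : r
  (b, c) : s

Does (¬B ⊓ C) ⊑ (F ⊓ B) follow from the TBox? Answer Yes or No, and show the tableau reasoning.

1. (¬B ⊓ C) ⊑ (F ⊓ B)  ⇔  ((¬B ⊓ C) ⊓ (¬F ⊔ ¬B)) unsat w.r.t. T
   apply at x₀: ¬B⊑F
   open: L(x₀) ⊇ {A, C, F, ¬B, ¬D, …}
2. Hence (¬B ⊓ C) ⊑ (F ⊓ B): not entailed.

No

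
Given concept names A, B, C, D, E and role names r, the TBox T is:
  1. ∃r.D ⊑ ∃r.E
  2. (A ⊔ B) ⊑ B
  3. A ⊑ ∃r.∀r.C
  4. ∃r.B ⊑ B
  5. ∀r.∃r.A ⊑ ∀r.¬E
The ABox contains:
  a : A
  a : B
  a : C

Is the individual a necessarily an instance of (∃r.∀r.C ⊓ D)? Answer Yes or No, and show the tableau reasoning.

1. a : (∃r.∀r.C ⊓ D)?  L(a) = {A, B, C} ∪ {(∀r.∃r.¬C ⊔ ¬D)}
   apply at a: A⊑∃r.∀r.C
   open: L(a) ⊇ {A, B, C, ¬D, ∀r.¬D, …} (+ ∃-successors) — a ∉ (∃r.∀r.C ⊓ D) possible
2. Hence a : (∃r.∀r.C ⊓ D): not entailed.

No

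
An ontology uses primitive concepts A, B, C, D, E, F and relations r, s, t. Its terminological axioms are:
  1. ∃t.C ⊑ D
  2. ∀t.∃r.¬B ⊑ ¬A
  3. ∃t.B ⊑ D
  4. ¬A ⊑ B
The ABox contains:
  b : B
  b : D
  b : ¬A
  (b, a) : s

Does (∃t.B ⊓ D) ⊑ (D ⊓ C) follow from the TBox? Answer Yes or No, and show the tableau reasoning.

No

1. (∃t.B ⊓ D) ⊑ (D ⊓ C)  ⇔  ((∃t.B ⊓ D) ⊓ (¬D ⊔ ¬C)) unsat w.r.t. T
   open: L(x₀) ⊇ {A, D, ¬C, ∃t.B, ∃t.∀r.B} (+ ∃-successors)
2. Hence (∃t.B ⊓ D) ⊑ (D ⊓ C): not entailed.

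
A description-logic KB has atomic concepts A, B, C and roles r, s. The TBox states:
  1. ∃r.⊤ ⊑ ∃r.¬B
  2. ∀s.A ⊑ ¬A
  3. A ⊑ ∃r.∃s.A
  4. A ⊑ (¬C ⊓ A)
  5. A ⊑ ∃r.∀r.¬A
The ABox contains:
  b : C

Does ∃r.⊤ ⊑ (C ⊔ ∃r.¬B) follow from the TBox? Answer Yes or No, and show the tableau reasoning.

Yes

1. ∃r.⊤ ⊑ (C ⊔ ∃r.¬B)  ⇔  (∃r.⊤ ⊓ (¬C ⊓ ∀r.B)) unsat w.r.t. T
   all branches close; clash {A, ¬A} at x₀
2. Hence ∃r.⊤ ⊑ (C ⊔ ∃r.¬B): entailed.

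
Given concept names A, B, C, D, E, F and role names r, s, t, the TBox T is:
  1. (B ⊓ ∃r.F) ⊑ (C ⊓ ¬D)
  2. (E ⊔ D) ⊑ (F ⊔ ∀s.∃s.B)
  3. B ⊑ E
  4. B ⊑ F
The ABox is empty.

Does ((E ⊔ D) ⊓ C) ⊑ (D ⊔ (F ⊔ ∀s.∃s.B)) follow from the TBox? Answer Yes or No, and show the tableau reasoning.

Yes

1. ((E ⊔ D) ⊓ C) ⊑ (D ⊔ (F ⊔ ∀s.∃s.B))  ⇔  (((E ⊔ D) ⊓ C) ⊓ (¬D ⊓ (¬F ⊓ ∃s.∀s.¬B))) unsat w.r.t. T
   all branches close; clash {D, ¬D} at x₀
2. Hence ((E ⊔ D) ⊓ C) ⊑ (D ⊔ (F ⊔ ∀s.∃s.B)): entailed.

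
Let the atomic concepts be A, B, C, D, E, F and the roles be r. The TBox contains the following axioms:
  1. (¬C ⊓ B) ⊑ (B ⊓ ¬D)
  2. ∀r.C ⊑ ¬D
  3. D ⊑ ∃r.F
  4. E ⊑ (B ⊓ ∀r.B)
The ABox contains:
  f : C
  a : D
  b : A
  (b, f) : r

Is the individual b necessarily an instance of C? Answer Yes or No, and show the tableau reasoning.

1. b : C?  L(b) = {A} ∪ {¬C}
   open: L(b) ⊇ {A, ¬B, ¬C, ¬D, ¬E} — b ∉ C possible
2. Hence b : C: not entailed.

No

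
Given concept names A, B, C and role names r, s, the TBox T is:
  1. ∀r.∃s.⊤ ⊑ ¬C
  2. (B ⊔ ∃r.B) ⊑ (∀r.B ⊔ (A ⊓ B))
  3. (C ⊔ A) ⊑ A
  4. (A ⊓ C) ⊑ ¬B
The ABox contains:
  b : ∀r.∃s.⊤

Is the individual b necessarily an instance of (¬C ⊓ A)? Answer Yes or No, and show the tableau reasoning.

1. b : (¬C ⊓ A)?  L(b) = {∀r.∃s.⊤} ∪ {(C ⊔ ¬A)}
   apply at b: ∀r.∃s.⊤⊑¬C
   open: L(b) ⊇ {¬A, ¬B, ¬C, ∀r.¬B, ∀r.∃s.⊤} — b ∉ (¬C ⊓ A) possible
2. Hence b : (¬C ⊓ A): not entailed.

No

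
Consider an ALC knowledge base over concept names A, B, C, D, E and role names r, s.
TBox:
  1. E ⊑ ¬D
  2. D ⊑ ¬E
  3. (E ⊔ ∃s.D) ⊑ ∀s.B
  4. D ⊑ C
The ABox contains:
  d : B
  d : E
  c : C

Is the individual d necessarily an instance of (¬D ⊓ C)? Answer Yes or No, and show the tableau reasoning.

1. d : (¬D ⊓ C)?  L(d) = {B, E} ∪ {(D ⊔ ¬C)}
   apply at d: E⊑¬D
   open: L(d) ⊇ {B, E, ¬C, ¬D, ∀s.B} — d ∉ (¬D ⊓ C) possible
2. Hence d : (¬D ⊓ C): not entailed.

No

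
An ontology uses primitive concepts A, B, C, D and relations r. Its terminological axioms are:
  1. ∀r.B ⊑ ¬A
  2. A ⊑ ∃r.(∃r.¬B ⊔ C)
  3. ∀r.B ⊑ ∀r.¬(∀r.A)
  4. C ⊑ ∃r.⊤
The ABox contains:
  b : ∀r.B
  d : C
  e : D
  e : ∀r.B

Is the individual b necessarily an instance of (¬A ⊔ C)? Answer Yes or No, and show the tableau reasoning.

1. b : (¬A ⊔ C)?  L(b) = {∀r.B} ∪ {(A ⊓ ¬C)}
   clash {A, ¬A} at b — b ∈ (¬A ⊔ C)
2. Hence b : (¬A ⊔ C): entailed.

Yes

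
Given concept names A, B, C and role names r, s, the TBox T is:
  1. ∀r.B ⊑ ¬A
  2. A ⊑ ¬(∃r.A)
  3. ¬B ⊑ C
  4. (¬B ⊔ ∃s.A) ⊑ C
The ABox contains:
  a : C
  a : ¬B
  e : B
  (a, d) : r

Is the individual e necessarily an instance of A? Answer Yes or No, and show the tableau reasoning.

1. e : A?  L(e) = {B} ∪ {¬A}
   open: L(e) ⊇ {B, ¬A, ∀s.¬A} — e ∉ A possible
2. Hence e : A: not entailed.

No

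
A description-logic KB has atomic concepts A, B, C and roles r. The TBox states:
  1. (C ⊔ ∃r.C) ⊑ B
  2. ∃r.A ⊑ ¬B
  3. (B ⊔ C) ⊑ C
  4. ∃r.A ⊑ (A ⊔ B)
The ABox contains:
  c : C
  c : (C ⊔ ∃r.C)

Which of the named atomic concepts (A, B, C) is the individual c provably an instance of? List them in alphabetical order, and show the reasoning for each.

1. c : A?  L(c) = {C, (C ⊔ ∃r.C)} ∪ {¬A}
   apply at c: (C ⊔ ∃r.C)⊑B
   open: L(c) ⊇ {B, C, ¬A, ∀r.¬A} — c ∉ A possible
2. c : B?  L(c) = {C, (C ⊔ ∃r.C)} ∪ {¬B}
   clash {B, ¬B} at c — c ∈ B
3. c : C?  L(c) = {C, (C ⊔ ∃r.C)} ∪ {¬C}
   clash {C, ¬C} at c — c ∈ C
4. Entailed for c: {B, C}

{B, C}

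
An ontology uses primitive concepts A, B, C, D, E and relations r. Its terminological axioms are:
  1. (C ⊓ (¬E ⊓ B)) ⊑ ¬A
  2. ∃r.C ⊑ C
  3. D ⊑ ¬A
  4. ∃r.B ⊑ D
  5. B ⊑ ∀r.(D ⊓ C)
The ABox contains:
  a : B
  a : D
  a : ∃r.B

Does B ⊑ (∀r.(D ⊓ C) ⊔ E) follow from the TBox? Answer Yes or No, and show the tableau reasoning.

1. B ⊑ (∀r.(D ⊓ C) ⊔ E)  ⇔  (B ⊓ (∃r.(¬D ⊔ ¬C) ⊓ ¬E)) unsat w.r.t. T
   all branches close; clash {C, ¬C} at an ∃-successor
2. Hence B ⊑ (∀r.(D ⊓ C) ⊔ E): entailed.

Yes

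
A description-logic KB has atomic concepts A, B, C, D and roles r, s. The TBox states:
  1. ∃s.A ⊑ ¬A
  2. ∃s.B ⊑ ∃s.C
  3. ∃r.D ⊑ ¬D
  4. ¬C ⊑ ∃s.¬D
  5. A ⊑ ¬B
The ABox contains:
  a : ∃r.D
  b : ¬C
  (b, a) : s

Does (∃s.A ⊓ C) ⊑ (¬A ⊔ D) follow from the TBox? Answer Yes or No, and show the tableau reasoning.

Yes

1. (∃s.A ⊓ C) ⊑ (¬A ⊔ D)  ⇔  ((∃s.A ⊓ C) ⊓ (A ⊓ ¬D)) unsat w.r.t. T
   all branches close; clash {A, ¬A} at x₀
2. Hence (∃s.A ⊓ C) ⊑ (¬A ⊔ D): entailed.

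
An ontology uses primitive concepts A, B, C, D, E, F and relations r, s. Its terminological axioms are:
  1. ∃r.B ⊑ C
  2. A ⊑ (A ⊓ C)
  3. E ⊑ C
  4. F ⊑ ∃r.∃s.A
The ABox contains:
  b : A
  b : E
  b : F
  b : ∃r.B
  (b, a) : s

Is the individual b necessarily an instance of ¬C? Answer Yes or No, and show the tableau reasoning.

1. b : ¬C?  L(b) = {A, E, F, ∃r.B} ∪ {C}
   apply at b: A⊑(A ⊓ C); F⊑∃r.∃s.A
   open: L(b) ⊇ {A, C, E, F, ∃r.B, …} (+ ∃-successors) — b ∉ ¬C possible
2. Hence b : ¬C: not entailed.

No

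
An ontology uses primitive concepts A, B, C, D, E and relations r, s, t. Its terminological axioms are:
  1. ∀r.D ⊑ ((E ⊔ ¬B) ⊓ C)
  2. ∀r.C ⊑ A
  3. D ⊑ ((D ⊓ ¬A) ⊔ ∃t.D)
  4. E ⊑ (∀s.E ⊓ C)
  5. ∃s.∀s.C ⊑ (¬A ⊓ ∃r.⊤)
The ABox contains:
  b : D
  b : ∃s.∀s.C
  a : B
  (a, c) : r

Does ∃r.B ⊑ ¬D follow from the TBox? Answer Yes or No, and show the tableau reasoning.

1. ∃r.B ⊑ ¬D  ⇔  (∃r.B ⊓ D) unsat w.r.t. T
   apply at x₀: D⊑((D ⊓ ¬A) ⊔ ∃t.D)
   open: L(x₀) ⊇ {D, ¬A, ¬E, ∀s.∃s.¬C, ∃r.B, …} (+ ∃-successors)
2. Hence ∃r.B ⊑ ¬D: not entailed.

No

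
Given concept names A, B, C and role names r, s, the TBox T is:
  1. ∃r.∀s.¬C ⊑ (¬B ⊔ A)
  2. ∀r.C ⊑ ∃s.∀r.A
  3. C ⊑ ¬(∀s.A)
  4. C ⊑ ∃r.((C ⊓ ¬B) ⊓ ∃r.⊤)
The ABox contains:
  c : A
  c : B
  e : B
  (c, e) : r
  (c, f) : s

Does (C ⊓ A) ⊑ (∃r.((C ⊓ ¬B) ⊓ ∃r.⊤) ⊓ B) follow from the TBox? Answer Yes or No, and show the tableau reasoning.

1. (C ⊓ A) ⊑ (∃r.((C ⊓ ¬B) ⊓ ∃r.⊤) ⊓ B)  ⇔  ((C ⊓ A) ⊓ (∀r.((¬C ⊔ B) ⊔ ∀r.⊥) ⊔ ¬B)) unsat w.r.t. T
   apply at x₀: C⊑¬(∀s.A); C⊑∃r.((C ⊓ ¬B) ⊓ ∃r.⊤)
   open: L(x₀) ⊇ {A, C, ¬B, ∀r.∃s.C, ∃r.((C ⊓ ¬B) ⊓ ∃r.⊤), …} (+ ∃-successors)
2. Hence (C ⊓ A) ⊑ (∃r.((C ⊓ ¬B) ⊓ ∃r.⊤) ⊓ B): not entailed.

No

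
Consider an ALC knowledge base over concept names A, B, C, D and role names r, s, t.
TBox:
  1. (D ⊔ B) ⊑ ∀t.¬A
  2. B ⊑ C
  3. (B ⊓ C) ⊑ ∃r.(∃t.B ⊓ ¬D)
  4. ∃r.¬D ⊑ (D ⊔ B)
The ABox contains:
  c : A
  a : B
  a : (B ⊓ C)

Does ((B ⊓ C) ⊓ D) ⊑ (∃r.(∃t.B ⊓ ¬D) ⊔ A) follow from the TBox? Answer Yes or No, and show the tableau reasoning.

1. ((B ⊓ C) ⊓ D) ⊑ (∃r.(∃t.B ⊓ ¬D) ⊔ A)  ⇔  (((B ⊓ C) ⊓ D) ⊓ (∀r.(∀t.¬B ⊔ D) ⊓ ¬A)) unsat w.r.t. T
   all branches close; clash {D, ¬D} at an ∃-successor
2. Hence ((B ⊓ C) ⊓ D) ⊑ (∃r.(∃t.B ⊓ ¬D) ⊔ A): entailed.

Yes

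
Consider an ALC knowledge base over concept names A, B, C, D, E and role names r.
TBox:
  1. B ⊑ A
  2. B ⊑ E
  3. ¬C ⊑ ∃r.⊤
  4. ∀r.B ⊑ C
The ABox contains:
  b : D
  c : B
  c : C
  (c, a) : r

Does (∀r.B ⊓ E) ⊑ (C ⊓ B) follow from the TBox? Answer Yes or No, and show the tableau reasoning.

1. (∀r.B ⊓ E) ⊑ (C ⊓ B)  ⇔  ((∀r.B ⊓ E) ⊓ (¬C ⊔ ¬B)) unsat w.r.t. T
   apply at x₀: ∀r.B⊑C
   open: L(x₀) ⊇ {C, E, ¬B, ∀r.B}
2. Hence (∀r.B ⊓ E) ⊑ (C ⊓ B): not entailed.

No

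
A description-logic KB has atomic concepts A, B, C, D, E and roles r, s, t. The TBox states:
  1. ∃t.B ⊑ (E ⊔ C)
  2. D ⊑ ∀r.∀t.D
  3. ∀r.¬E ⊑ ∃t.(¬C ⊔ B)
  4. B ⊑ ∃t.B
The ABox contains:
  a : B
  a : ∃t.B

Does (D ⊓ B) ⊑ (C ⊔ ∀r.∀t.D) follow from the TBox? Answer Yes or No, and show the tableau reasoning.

1. (D ⊓ B) ⊑ (C ⊔ ∀r.∀t.D)  ⇔  ((D ⊓ B) ⊓ (¬C ⊓ ∃r.∃t.¬D)) unsat w.r.t. T
   all branches close; clash {C, ¬C} at x₀
2. Hence (D ⊓ B) ⊑ (C ⊔ ∀r.∀t.D): entailed.

Yes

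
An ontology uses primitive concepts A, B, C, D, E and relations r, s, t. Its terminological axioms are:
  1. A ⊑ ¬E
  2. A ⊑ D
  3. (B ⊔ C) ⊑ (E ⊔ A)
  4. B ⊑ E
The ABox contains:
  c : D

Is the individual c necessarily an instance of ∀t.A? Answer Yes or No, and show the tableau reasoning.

No

1. c : ∀t.A?  L(c) = {D} ∪ {∃t.¬A}
   open: L(c) ⊇ {D, ¬A, ¬B, ¬C, ∃t.¬A} (+ ∃-successors) — c ∉ ∀t.A possible
2. Hence c : ∀t.A: not entailed.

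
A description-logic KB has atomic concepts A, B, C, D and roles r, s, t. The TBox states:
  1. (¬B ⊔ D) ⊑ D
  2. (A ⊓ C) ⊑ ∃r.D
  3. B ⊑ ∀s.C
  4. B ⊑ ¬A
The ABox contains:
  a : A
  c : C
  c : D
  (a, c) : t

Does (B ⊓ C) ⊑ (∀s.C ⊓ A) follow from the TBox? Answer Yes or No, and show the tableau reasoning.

1. (B ⊓ C) ⊑ (∀s.C ⊓ A)  ⇔  ((B ⊓ C) ⊓ (∃s.¬C ⊔ ¬A)) unsat w.r.t. T
   apply at x₀: B⊑∀s.C; B⊑¬A
   open: L(x₀) ⊇ {B, C, ¬A, ¬D, ∀s.C}
2. Hence (B ⊓ C) ⊑ (∀s.C ⊓ A): not entailed.

No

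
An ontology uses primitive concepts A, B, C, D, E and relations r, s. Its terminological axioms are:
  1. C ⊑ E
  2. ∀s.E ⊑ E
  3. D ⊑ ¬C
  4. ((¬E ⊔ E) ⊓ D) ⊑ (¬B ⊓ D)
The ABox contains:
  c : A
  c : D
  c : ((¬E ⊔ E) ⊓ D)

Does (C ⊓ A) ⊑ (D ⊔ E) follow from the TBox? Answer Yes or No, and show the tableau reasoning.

1. (C ⊓ A) ⊑ (D ⊔ E)  ⇔  ((C ⊓ A) ⊓ (¬D ⊓ ¬E)) unsat w.r.t. T
   all branches close; clash {E, ¬E} at x₀
2. Hence (C ⊓ A) ⊑ (D ⊔ E): entailed.

Yes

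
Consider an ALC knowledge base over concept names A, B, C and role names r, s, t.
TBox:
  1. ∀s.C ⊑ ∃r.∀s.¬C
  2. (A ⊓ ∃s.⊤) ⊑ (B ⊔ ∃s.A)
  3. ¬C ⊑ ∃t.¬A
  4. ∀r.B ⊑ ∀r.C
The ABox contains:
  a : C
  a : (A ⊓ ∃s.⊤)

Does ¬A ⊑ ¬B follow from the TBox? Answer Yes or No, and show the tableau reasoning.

No

1. ¬A ⊑ ¬B  ⇔  (¬A ⊓ B) unsat w.r.t. T
   open: L(x₀) ⊇ {B, C, ¬A, ∃r.¬B, ∃s.¬C} (+ ∃-successors)
2. Hence ¬A ⊑ ¬B: not entailed.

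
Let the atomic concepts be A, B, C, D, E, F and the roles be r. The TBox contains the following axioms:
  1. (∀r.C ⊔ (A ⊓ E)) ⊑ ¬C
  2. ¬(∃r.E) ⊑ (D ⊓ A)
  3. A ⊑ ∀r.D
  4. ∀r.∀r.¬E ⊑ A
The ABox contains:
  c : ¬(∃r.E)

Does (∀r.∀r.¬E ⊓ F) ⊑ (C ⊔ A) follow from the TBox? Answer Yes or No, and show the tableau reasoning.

Yes

1. (∀r.∀r.¬E ⊓ F) ⊑ (C ⊔ A)  ⇔  ((∀r.∀r.¬E ⊓ F) ⊓ (¬C ⊓ ¬A)) unsat w.r.t. T
   all branches close; clash {A, ¬A} at x₀
2. Hence (∀r.∀r.¬E ⊓ F) ⊑ (C ⊔ A): entailed.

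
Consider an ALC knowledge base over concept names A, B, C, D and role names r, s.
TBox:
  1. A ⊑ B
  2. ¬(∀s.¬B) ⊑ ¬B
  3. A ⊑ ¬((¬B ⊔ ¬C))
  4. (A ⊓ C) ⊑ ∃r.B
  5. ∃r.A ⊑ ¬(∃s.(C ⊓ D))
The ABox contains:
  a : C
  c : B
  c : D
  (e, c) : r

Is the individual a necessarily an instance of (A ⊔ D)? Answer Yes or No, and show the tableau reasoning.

1. a : (A ⊔ D)?  L(a) = {C} ∪ {(¬A ⊓ ¬D)}
   open: L(a) ⊇ {C, ¬A, ¬D, ∀r.¬A, ∀s.¬B} — a ∉ (A ⊔ D) possible
2. Hence a : (A ⊔ D): not entailed.

No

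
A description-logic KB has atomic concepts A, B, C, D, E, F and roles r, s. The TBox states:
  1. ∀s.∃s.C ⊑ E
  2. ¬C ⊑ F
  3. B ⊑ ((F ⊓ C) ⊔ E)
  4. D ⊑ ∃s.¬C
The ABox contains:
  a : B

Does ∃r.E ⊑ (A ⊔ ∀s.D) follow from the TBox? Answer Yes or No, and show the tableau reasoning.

1. ∃r.E ⊑ (A ⊔ ∀s.D)  ⇔  (∃r.E ⊓ (¬A ⊓ ∃s.¬D)) unsat w.r.t. T
   open: L(x₀) ⊇ {C, ¬A, ¬B, ¬D, ∃r.E, …} (+ ∃-successors)
2. Hence ∃r.E ⊑ (A ⊔ ∀s.D): not entailed.

No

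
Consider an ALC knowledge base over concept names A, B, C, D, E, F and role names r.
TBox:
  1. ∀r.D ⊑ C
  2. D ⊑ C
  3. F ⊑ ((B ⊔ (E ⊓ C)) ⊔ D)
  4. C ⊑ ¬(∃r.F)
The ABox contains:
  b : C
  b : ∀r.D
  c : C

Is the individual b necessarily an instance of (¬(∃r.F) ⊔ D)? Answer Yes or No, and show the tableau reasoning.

1. b : (¬(∃r.F) ⊔ D)?  L(b) = {C, ∀r.D} ∪ {(∃r.F ⊓ ¬D)}
   clash {D, ¬D} at b — b ∈ (¬(∃r.F) ⊔ D)
2. Hence b : (¬(∃r.F) ⊔ D): entailed.

Yes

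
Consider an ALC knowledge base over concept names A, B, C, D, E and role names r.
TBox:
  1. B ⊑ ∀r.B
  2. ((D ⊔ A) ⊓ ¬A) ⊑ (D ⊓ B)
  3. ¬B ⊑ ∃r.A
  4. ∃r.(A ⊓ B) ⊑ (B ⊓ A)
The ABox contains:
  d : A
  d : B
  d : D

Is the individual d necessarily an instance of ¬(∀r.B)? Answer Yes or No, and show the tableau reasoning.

No

1. d : ¬(∀r.B)?  L(d) = {A, B, D} ∪ {∀r.B}
   open: L(d) ⊇ {A, B, D, ∀r.(¬A ⊔ ¬B), ∀r.B} — d ∉ ¬(∀r.B) possible
2. Hence d : ¬(∀r.B): not entailed.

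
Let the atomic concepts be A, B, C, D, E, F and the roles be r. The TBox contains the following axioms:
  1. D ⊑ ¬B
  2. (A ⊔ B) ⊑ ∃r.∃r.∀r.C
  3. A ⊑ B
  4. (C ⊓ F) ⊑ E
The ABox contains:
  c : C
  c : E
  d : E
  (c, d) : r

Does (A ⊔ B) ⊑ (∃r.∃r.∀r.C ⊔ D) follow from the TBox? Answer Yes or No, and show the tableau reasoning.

1. (A ⊔ B) ⊑ (∃r.∃r.∀r.C ⊔ D)  ⇔  ((A ⊔ B) ⊓ (∀r.∀r.∃r.¬C ⊓ ¬D)) unsat w.r.t. T
   all branches close; clash {B, ¬B} at an ∃-successor
2. Hence (A ⊔ B) ⊑ (∃r.∃r.∀r.C ⊔ D): entailed.

Yes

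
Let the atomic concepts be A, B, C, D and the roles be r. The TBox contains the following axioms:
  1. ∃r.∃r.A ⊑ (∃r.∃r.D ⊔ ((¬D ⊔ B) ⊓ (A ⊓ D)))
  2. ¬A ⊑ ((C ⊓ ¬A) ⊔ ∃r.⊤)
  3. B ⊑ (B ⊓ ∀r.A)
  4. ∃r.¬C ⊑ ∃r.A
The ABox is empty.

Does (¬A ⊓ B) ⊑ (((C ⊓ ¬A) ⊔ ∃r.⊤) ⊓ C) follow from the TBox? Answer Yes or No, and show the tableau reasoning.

1. (¬A ⊓ B) ⊑ (((C ⊓ ¬A) ⊔ ∃r.⊤) ⊓ C)  ⇔  ((¬A ⊓ B) ⊓ (((¬C ⊔ A) ⊓ ∀r.⊥) ⊔ ¬C)) unsat w.r.t. T
   apply at x₀: ¬A⊑((C ⊓ ¬A) ⊔ ∃r.⊤); B⊑(B ⊓ ∀r.A)
   open: L(x₀) ⊇ {B, ¬A, ¬C, ∀r.A, ∀r.C, …} (+ ∃-successors)
2. Hence (¬A ⊓ B) ⊑ (((C ⊓ ¬A) ⊔ ∃r.⊤) ⊓ C): not entailed.

No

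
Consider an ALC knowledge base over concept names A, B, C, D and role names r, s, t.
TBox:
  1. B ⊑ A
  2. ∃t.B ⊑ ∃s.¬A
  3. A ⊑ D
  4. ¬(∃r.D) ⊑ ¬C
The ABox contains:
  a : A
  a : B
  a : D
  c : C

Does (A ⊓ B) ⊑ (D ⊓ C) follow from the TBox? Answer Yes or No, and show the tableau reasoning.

1. (A ⊓ B) ⊑ (D ⊓ C)  ⇔  ((A ⊓ B) ⊓ (¬D ⊔ ¬C)) unsat w.r.t. T
   apply at x₀: A⊑D
   open: L(x₀) ⊇ {A, B, D, ¬C, ∀t.¬B}
2. Hence (A ⊓ B) ⊑ (D ⊓ C): not entailed.

No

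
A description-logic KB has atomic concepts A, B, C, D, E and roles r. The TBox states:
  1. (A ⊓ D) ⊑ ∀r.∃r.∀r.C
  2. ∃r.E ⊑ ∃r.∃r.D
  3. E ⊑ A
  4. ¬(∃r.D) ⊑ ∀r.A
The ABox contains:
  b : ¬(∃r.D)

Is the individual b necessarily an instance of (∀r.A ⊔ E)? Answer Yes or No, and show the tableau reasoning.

1. b : (∀r.A ⊔ E)?  L(b) = {¬(∃r.D)} ∪ {(∃r.¬A ⊓ ¬E)}
   clash {A, ¬A} at an ∃-successor — b ∈ (∀r.A ⊔ E)
2. Hence b : (∀r.A ⊔ E): entailed.

Yes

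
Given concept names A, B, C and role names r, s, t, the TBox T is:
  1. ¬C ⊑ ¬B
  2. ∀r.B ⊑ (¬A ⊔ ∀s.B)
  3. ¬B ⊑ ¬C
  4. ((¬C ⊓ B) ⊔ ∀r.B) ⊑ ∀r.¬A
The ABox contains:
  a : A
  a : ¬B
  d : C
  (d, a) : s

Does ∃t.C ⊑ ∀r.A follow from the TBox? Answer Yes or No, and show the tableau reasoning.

1. ∃t.C ⊑ ∀r.A  ⇔  (∃t.C ⊓ ∃r.¬A) unsat w.r.t. T
   open: L(x₀) ⊇ {B, C, ∃r.¬A, ∃r.¬B, ∃t.C} (+ ∃-successors)
2. Hence ∃t.C ⊑ ∀r.A: not entailed.

No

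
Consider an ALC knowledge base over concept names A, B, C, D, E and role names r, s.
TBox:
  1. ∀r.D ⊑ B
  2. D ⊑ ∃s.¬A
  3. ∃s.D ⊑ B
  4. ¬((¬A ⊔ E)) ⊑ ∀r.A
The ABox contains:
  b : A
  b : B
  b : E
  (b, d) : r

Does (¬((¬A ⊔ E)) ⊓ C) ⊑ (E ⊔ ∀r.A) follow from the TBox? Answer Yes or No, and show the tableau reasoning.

1. (¬((¬A ⊔ E)) ⊓ C) ⊑ (E ⊔ ∀r.A)  ⇔  (((A ⊓ ¬E) ⊓ C) ⊓ (¬E ⊓ ∃r.¬A)) unsat w.r.t. T
   all branches close; clash {A, ¬A} at an ∃-successor
2. Hence (¬((¬A ⊔ E)) ⊓ C) ⊑ (E ⊔ ∀r.A): entailed.

Yes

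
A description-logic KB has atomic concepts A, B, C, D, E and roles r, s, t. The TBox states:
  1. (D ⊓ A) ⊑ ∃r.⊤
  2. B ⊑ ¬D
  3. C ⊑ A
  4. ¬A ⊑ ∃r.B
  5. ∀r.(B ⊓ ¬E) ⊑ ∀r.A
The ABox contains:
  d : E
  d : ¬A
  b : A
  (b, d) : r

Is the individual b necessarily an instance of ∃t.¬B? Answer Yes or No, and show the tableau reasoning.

No

1. b : ∃t.¬B?  L(b) = {A} ∪ {∀t.B}
   open: L(b) ⊇ {A, ¬B, ¬D, ∀t.B, ∃r.(¬B ⊔ E)} (+ ∃-successors) — b ∉ ∃t.¬B possible
2. Hence b : ∃t.¬B: not entailed.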